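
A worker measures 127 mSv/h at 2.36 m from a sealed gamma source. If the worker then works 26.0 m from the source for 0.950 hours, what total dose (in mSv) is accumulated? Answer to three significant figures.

0.994 mSv

Since intensity falls as 1/r², rate at 26.0 m:
(2.36/26.0)² = 0.008239, so 127 × 0.008239 = 1.046 mSv/h.
Dose = rate × time = 1.046 mSv/h × 0.9500 h = 0.9937 mSv.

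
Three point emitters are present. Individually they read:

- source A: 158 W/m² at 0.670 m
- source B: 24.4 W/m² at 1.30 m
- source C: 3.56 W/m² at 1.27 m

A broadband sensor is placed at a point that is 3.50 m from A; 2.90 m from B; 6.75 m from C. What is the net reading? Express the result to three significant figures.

Each source contributes Iᵢ·(dᵢ/rᵢ)²; contributions add.
A: 158 × (0.670/3.50)² = 5.790 W/m²
B: 24.4 × (1.30/2.90)² = 4.903 W/m²
C: 3.56 × (1.27/6.75)² = 0.1260 W/m²
Total = 5.790 + 4.903 + 0.1260 = 10.82 W/m².

10.8 W/m²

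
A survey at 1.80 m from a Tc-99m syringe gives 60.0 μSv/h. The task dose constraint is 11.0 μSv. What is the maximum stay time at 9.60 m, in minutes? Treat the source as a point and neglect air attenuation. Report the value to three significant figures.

Intensity scales as (d₁/d₂)², so rate at 9.60 m:
60.0 × (1.80/9.60)² = 60.0 × 0.03516 = 2.110 μSv/h.
Stay time = 11.0 μSv ÷ 2.110 μSv/h = 5.213 h = 312.8 min.

313 min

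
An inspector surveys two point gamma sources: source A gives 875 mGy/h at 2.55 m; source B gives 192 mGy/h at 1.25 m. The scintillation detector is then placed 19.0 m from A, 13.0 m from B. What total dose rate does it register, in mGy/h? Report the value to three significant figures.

17.5 mGy/h

Each source contributes Iᵢ·(dᵢ/rᵢ)²; contributions add.
A: 875 × (2.55/19.0)² = 15.76 mGy/h
B: 192 × (1.25/13.0)² = 1.775 mGy/h
Total = 15.76 + 1.775 = 17.54 mGy/h.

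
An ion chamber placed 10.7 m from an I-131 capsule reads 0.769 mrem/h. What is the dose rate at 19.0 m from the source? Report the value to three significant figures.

Using I₁d₁² = I₂d₂², scaling from 10.7 m to 19.0 m:
(10.7/19.0)² = 0.3171, so 0.769 × 0.3171 = 0.2438 mrem/h.

0.244 mrem/h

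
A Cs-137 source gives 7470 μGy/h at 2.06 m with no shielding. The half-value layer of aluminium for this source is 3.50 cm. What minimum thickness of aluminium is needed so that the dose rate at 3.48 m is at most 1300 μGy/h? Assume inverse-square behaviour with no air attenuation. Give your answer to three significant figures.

At 3.48 m, distance alone gives 7470 × (2.06/3.48)² = 7470 × 0.3504 = 2617 μGy/h.
Further attenuation needed: 2617/1300 = 2.013.
n = log₂(2.013) = 1.009 half-value layers.
Thickness = 1.009 × 3.50 cm = 3.531 cm.

3.53 cm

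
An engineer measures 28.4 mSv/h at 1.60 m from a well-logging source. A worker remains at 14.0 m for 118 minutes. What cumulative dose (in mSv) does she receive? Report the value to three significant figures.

0.730 mSv

Using I₁d₁² = I₂d₂², rate at 14.0 m:
28.4 × (1.60/14.0)² = 28.4 × 0.01306 = 0.3709 mSv/h.
Dose = rate × time = 0.3709 mSv/h × 1.967 h = 0.7296 mSv.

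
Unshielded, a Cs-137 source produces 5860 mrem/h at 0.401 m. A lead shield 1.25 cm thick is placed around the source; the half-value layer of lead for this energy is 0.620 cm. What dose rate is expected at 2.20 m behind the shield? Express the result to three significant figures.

Distance alone: (0.401/2.20)² = 0.03322, so 5860 × 0.03322 = 194.7 mrem/h.
Shield: 1.25/0.620 = 2.016 half-value layers → attenuation 2^(−2.016) = 0.2472.
Combined: 194.7 × 0.2472 = 48.13 mrem/h.

48.1 mrem/h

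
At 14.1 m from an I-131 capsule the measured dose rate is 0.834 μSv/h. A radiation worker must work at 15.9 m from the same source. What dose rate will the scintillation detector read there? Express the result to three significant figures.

Using I₁d₁² = I₂d₂², scaling from 14.1 m to 15.9 m:
(14.1/15.9)² = 0.7864, so 0.834 × 0.7864 = 0.6559 μSv/h.

0.656 μSv/h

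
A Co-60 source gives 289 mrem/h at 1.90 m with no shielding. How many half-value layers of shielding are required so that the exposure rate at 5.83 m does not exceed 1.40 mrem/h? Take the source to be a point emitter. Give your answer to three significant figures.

At 5.83 m, distance alone gives 289 × (1.90/5.83)² = 289 × 0.1062 = 30.69 mrem/h.
Further attenuation needed: 30.69/1.40 = 21.92.
n = log₂(21.92) = 4.454 half-value layers.

4.45 half-value layers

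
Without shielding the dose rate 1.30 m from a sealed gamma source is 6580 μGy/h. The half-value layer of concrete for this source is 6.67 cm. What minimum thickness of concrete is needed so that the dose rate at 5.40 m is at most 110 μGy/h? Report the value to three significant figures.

12.0 cm

At 5.40 m, distance alone gives 6580 × (1.30/5.40)² = 6580 × 0.05796 = 381.4 μGy/h.
Further attenuation needed: 381.4/110 = 3.467.
n = log₂(3.467) = 1.794 half-value layers.
Thickness = 1.794 × 6.67 cm = 11.97 cm.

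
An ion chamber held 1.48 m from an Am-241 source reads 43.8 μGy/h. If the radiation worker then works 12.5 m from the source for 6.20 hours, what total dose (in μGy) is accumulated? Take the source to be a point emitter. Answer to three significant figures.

3.81 μGy

By the inverse-square law, rate at 12.5 m:
(1.48/12.5)² = 0.01402, so 43.8 × 0.01402 = 0.6141 μGy/h.
Dose = rate × time = 0.6141 μGy/h × 6.200 h = 3.807 μGy.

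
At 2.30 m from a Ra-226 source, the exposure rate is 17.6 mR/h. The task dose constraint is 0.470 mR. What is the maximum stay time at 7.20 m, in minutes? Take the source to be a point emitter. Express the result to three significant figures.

15.7 min

Applying the 1/r² law, rate at 7.20 m:
17.6 × (2.30/7.20)² = 17.6 × 0.1020 = 1.795 mR/h.
Stay time = 0.470 mR ÷ 1.795 mR/h = 0.2618 h = 15.71 min.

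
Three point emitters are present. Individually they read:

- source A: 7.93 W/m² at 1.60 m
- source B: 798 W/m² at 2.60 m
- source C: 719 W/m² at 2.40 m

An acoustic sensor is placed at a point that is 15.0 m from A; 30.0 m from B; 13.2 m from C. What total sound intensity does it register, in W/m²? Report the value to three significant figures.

29.9 W/m²

By superposition, sum each source's inverse-square contribution:
A: 7.93 × (1.60/15.0)² = 0.09023 W/m²
B: 798 × (2.60/30.0)² = 5.994 W/m²
C: 719 × (2.40/13.2)² = 23.77 W/m²
Total = 0.09023 + 5.994 + 23.77 = 29.85 W/m².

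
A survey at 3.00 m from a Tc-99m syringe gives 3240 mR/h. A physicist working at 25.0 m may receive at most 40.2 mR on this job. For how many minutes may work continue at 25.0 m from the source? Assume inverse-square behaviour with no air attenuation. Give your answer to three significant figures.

Since intensity falls as 1/r², rate at 25.0 m:
(3.00/25.0)² = 0.01440, so 3240 × 0.01440 = 46.66 mR/h.
Stay time = 40.2 mR ÷ 46.66 mR/h = 0.8616 h = 51.70 min.

51.7 min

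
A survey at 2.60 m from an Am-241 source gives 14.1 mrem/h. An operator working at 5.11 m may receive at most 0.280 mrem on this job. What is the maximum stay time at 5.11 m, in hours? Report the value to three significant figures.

0.0767 h

By the inverse-square law, rate at 5.11 m:
14.1 × (2.60/5.11)² = 14.1 × 0.2589 = 3.650 mrem/h.
Stay time = 0.280 mrem ÷ 3.650 mrem/h = 0.07671 h.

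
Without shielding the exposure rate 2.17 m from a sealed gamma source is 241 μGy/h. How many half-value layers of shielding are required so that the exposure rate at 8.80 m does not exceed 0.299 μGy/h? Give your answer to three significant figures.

At 8.80 m, distance alone gives (2.17/8.80)² = 0.06081, so 241 × 0.06081 = 14.66 μGy/h.
Further attenuation needed: 14.66/0.299 = 49.03.
n = log₂(49.03) = 5.616 half-value layers.

5.62 half-value layers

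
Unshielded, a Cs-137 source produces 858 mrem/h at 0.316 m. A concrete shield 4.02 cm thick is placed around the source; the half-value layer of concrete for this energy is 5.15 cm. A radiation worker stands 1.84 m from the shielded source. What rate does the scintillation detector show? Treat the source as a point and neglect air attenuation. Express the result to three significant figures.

Distance alone: 858 × (0.316/1.84)² = 858 × 0.02949 = 25.30 mrem/h.
Shield: 4.02/5.15 = 0.7806 half-value layers → attenuation 2^(−0.7806) = 0.5821.
Combined: 25.30 × 0.5821 = 14.73 mrem/h.

14.7 mrem/h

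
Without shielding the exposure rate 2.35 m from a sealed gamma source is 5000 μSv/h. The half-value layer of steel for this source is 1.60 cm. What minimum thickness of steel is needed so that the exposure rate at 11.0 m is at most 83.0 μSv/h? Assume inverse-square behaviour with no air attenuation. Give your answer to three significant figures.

2.33 cm

At 11.0 m, distance alone gives (2.35/11.0)² = 0.04564, so 5000 × 0.04564 = 228.2 μSv/h.
Further attenuation needed: 228.2/83.0 = 2.749.
n = log₂(2.749) = 1.459 half-value layers.
Thickness = 1.459 × 1.60 cm = 2.334 cm.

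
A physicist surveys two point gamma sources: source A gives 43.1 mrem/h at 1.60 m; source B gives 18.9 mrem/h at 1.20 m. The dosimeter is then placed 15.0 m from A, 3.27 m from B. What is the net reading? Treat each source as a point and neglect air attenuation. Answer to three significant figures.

Each source contributes Iᵢ·(dᵢ/rᵢ)²; contributions add.
A: 43.1 × (1.60/15.0)² = 0.4904 mrem/h
B: 18.9 × (1.20/3.27)² = 2.545 mrem/h
Total = 0.4904 + 2.545 = 3.035 mrem/h.

3.04 mrem/h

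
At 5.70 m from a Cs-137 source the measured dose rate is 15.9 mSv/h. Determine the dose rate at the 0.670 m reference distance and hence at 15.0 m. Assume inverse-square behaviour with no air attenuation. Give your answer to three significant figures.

1150 mSv/h; 2.30 mSv/h

Since intensity falls as 1/r²,
At 0.670 m: 15.9 × (5.70/0.670)² = 15.9 × 72.38 = 1151 mSv/h
At 15.0 m: (0.670/15.0)² = 0.001995, so 1151 × 0.001995 = 2.296 mSv/h.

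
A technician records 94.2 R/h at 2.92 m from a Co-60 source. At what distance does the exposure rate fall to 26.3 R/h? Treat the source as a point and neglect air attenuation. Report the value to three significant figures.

By the inverse-square law, d₂ = d₁·√(I₁/I₂).
I₁/I₂ = 94.2/26.3 = 3.582, so d₂ = 2.92 × √3.582 = 5.526 m.

5.53 m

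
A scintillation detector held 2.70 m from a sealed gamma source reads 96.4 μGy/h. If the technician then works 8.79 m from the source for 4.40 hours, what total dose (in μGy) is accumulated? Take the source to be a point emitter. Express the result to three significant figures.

Applying the 1/r² law, rate at 8.79 m:
96.4 × (2.70/8.79)² = 96.4 × 0.09435 = 9.095 μGy/h.
Dose = rate × time = 9.095 μGy/h × 4.400 h = 40.02 μGy.

40.0 μGy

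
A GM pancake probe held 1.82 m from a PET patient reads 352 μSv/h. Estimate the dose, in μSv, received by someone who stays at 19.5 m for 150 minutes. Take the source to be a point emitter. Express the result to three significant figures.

7.67 μSv

By the inverse-square law, rate at 19.5 m:
(1.82/19.5)² = 0.008711, so 352 × 0.008711 = 3.066 μSv/h.
Dose = rate × time = 3.066 μSv/h × 2.500 h = 7.665 μSv.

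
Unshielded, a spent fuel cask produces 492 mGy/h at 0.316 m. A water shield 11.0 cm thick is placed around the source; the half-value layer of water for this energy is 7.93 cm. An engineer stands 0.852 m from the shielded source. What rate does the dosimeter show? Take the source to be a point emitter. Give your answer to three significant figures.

25.9 mGy/h

Distance alone: 492 × (0.316/0.852)² = 492 × 0.1376 = 67.70 mGy/h.
Shield: 11.0/7.93 = 1.387 half-value layers → attenuation 2^(−1.387) = 0.3824.
Combined: 67.70 × 0.3824 = 25.89 mGy/h.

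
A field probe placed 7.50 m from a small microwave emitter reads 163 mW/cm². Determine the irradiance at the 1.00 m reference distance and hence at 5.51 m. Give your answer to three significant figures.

9170 mW/cm²; 302 mW/cm²

Applying the 1/r² law,
At 1.00 m: (7.50/1.00)² = 56.25, so 163 × 56.25 = 9169 mW/cm²
At 5.51 m: 9169 × (1.00/5.51)² = 9169 × 0.03294 = 302.0 mW/cm².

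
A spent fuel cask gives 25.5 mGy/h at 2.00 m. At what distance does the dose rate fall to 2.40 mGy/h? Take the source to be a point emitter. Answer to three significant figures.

Using I₁d₁² = I₂d₂², d₂ = d₁·√(I₁/I₂).
I₁/I₂ = 25.5/2.40 = 10.62, so d₂ = 2.00 × √10.62 = 6.518 m.

6.52 m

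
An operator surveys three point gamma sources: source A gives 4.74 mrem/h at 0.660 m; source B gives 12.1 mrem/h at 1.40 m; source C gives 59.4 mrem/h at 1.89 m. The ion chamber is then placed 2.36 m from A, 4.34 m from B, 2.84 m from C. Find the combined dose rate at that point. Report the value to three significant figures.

By superposition, sum each source's inverse-square contribution:
A: 4.74 × (0.660/2.36)² = 0.3707 mrem/h
B: 12.1 × (1.40/4.34)² = 1.259 mrem/h
C: 59.4 × (1.89/2.84)² = 26.31 mrem/h
Total = 0.3707 + 1.259 + 26.31 = 27.94 mrem/h.

27.9 mrem/h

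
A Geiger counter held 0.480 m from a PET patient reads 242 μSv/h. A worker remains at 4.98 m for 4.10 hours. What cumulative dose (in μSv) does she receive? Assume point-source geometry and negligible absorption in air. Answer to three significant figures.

By the inverse-square law, rate at 4.98 m:
242 × (0.480/4.98)² = 242 × 0.009290 = 2.248 μSv/h.
Dose = rate × time = 2.248 μSv/h × 4.100 h = 9.217 μSv.

9.22 μSv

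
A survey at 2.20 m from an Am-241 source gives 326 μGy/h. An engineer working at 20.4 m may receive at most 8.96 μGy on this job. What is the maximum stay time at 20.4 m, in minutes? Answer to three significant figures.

142 min

Since intensity falls as 1/r², rate at 20.4 m:
(2.20/20.4)² = 0.01163, so 326 × 0.01163 = 3.791 μGy/h.
Stay time = 8.96 μGy ÷ 3.791 μGy/h = 2.363 h = 141.8 min.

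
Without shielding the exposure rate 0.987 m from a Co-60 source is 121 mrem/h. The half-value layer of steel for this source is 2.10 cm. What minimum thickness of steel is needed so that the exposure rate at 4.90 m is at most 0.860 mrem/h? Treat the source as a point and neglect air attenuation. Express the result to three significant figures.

5.28 cm

At 4.90 m, distance alone gives 121 × (0.987/4.90)² = 121 × 0.04057 = 4.909 mrem/h.
Further attenuation needed: 4.909/0.860 = 5.708.
n = log₂(5.708) = 2.513 half-value layers.
Thickness = 2.513 × 2.10 cm = 5.277 cm.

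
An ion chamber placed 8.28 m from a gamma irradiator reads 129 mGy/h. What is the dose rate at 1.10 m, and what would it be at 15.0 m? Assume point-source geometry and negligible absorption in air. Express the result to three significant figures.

7310 mGy/h; 39.3 mGy/h

Intensity scales as (d₁/d₂)², so
At 1.10 m: 129 × (8.28/1.10)² = 129 × 56.66 = 7309 mGy/h
At 15.0 m: 7309 × (1.10/15.0)² = 7309 × 0.005378 = 39.31 mGy/h.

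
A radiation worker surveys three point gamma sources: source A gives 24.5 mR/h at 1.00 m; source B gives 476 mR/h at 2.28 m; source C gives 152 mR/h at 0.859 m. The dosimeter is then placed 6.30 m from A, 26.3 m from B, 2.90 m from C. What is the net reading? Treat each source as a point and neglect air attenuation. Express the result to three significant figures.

Each source contributes Iᵢ·(dᵢ/rᵢ)²; contributions add.
A: 24.5 × (1.00/6.30)² = 0.6173 mR/h
B: 476 × (2.28/26.3)² = 3.577 mR/h
C: 152 × (0.859/2.90)² = 13.34 mR/h
Total = 0.6173 + 3.577 + 13.34 = 17.53 mR/h.

17.5 mR/h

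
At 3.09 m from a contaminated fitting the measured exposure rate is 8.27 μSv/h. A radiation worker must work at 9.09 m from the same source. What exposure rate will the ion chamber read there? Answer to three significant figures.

Intensity scales as (d₁/d₂)², so scaling from 3.09 m to 9.09 m:
(3.09/9.09)² = 0.1156, so 8.27 × 0.1156 = 0.9560 μSv/h.

0.956 μSv/h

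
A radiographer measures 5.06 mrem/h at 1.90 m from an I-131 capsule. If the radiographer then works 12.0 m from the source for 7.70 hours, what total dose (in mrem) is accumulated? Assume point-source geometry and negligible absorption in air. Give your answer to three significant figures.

0.977 mrem

Using I₁d₁² = I₂d₂², rate at 12.0 m:
5.06 × (1.90/12.0)² = 5.06 × 0.02507 = 0.1269 mrem/h.
Dose = rate × time = 0.1269 mrem/h × 7.700 h = 0.9771 mrem.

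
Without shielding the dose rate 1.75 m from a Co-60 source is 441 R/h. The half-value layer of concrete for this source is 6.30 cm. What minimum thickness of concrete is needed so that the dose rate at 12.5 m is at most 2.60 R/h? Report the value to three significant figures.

10.9 cm

At 12.5 m, distance alone gives (1.75/12.5)² = 0.01960, so 441 × 0.01960 = 8.644 R/h.
Further attenuation needed: 8.644/2.60 = 3.325.
n = log₂(3.325) = 1.733 half-value layers.
Thickness = 1.733 × 6.30 cm = 10.92 cm.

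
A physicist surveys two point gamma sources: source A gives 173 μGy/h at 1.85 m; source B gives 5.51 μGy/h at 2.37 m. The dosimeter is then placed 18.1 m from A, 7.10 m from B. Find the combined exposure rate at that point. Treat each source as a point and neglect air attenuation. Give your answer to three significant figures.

Each source contributes Iᵢ·(dᵢ/rᵢ)²; contributions add.
A: 173 × (1.85/18.1)² = 1.807 μGy/h
B: 5.51 × (2.37/7.10)² = 0.6139 μGy/h
Total = 1.807 + 0.6139 = 2.421 μGy/h.

2.42 μGy/h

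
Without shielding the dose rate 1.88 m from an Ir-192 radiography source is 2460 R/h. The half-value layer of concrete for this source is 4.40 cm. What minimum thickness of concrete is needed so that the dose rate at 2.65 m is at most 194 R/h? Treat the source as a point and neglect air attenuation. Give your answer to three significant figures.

11.8 cm

At 2.65 m, distance alone gives (1.88/2.65)² = 0.5033, so 2460 × 0.5033 = 1238 R/h.
Further attenuation needed: 1238/194 = 6.381.
n = log₂(6.381) = 2.674 half-value layers.
Thickness = 2.674 × 4.40 cm = 11.77 cm.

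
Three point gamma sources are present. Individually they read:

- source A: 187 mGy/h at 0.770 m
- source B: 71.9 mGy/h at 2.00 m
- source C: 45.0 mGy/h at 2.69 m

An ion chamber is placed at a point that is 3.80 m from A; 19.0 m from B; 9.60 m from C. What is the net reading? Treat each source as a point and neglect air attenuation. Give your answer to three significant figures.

Each source contributes Iᵢ·(dᵢ/rᵢ)²; contributions add.
A: 187 × (0.770/3.80)² = 7.678 mGy/h
B: 71.9 × (2.00/19.0)² = 0.7967 mGy/h
C: 45.0 × (2.69/9.60)² = 3.533 mGy/h
Total = 7.678 + 0.7967 + 3.533 = 12.01 mGy/h.

12.0 mGy/h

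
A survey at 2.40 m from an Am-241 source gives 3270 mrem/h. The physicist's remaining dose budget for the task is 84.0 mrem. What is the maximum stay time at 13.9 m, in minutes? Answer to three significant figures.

Applying the 1/r² law, rate at 13.9 m:
(2.40/13.9)² = 0.02981, so 3270 × 0.02981 = 97.48 mrem/h.
Stay time = 84.0 mrem ÷ 97.48 mrem/h = 0.8617 h = 51.70 min.

51.7 min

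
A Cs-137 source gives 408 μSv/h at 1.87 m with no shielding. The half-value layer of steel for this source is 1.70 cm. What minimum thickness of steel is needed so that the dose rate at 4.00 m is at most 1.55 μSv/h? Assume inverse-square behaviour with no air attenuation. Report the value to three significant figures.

9.94 cm

At 4.00 m, distance alone gives (1.87/4.00)² = 0.2186, so 408 × 0.2186 = 89.19 μSv/h.
Further attenuation needed: 89.19/1.55 = 57.54.
n = log₂(57.54) = 5.846 half-value layers.
Thickness = 5.846 × 1.70 cm = 9.938 cm.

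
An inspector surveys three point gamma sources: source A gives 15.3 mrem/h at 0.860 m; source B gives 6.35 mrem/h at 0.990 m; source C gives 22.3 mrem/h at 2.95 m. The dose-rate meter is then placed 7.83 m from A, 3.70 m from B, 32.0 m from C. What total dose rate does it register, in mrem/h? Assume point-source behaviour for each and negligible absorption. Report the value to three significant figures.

0.829 mrem/h

Each source contributes Iᵢ·(dᵢ/rᵢ)²; contributions add.
A: 15.3 × (0.860/7.83)² = 0.1846 mrem/h
B: 6.35 × (0.990/3.70)² = 0.4546 mrem/h
C: 22.3 × (2.95/32.0)² = 0.1895 mrem/h
Total = 0.1846 + 0.4546 + 0.1895 = 0.8287 mrem/h.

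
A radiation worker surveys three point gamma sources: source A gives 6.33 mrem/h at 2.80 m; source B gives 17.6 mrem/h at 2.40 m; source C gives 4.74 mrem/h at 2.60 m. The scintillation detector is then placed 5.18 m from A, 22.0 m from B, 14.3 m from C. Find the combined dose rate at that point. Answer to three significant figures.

Each source contributes Iᵢ·(dᵢ/rᵢ)²; contributions add.
A: 6.33 × (2.80/5.18)² = 1.850 mrem/h
B: 17.6 × (2.40/22.0)² = 0.2095 mrem/h
C: 4.74 × (2.60/14.3)² = 0.1567 mrem/h
Total = 1.850 + 0.2095 + 0.1567 = 2.216 mrem/h.

2.22 mrem/h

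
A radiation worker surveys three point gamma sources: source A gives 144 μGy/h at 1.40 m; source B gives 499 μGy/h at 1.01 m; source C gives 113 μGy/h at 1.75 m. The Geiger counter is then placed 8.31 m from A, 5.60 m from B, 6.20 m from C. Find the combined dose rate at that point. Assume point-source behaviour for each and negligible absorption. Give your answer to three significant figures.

Each source contributes Iᵢ·(dᵢ/rᵢ)²; contributions add.
A: 144 × (1.40/8.31)² = 4.087 μGy/h
B: 499 × (1.01/5.60)² = 16.23 μGy/h
C: 113 × (1.75/6.20)² = 9.003 μGy/h
Total = 4.087 + 16.23 + 9.003 = 29.32 μGy/h.

29.3 μGy/h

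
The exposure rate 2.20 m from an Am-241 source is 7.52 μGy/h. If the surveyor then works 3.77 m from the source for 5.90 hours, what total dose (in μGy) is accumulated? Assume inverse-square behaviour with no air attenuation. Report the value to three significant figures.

Using I₁d₁² = I₂d₂², rate at 3.77 m:
7.52 × (2.20/3.77)² = 7.52 × 0.3405 = 2.561 μGy/h.
Dose = rate × time = 2.561 μGy/h × 5.900 h = 15.11 μGy.

15.1 μGy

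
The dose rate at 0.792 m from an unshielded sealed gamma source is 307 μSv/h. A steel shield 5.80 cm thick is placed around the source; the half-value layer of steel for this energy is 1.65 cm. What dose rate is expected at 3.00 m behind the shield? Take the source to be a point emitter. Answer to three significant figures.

Distance alone: 307 × (0.792/3.00)² = 307 × 0.06970 = 21.40 μSv/h.
Shield: 5.80/1.65 = 3.515 half-value layers → attenuation 2^(−3.515) = 0.08747.
Combined: 21.40 × 0.08747 = 1.872 μSv/h.

1.87 μSv/h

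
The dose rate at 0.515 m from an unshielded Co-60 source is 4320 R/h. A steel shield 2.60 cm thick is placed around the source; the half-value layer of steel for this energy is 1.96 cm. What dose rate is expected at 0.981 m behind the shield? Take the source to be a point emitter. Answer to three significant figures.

475 R/h

Distance alone: 4320 × (0.515/0.981)² = 4320 × 0.2756 = 1191 R/h.
Shield: 2.60/1.96 = 1.327 half-value layers → attenuation 2^(−1.327) = 0.3986.
Combined: 1191 × 0.3986 = 474.7 R/h.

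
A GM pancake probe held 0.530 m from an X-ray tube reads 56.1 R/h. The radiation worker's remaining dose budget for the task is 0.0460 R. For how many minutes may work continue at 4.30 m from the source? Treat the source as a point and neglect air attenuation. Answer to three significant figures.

3.24 min

Applying the 1/r² law, rate at 4.30 m:
(0.530/4.30)² = 0.01519, so 56.1 × 0.01519 = 0.8522 R/h.
Stay time = 0.0460 R ÷ 0.8522 R/h = 0.05398 h = 3.239 min.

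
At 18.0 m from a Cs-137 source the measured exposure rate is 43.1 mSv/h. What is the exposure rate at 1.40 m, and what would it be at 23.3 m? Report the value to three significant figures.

Since intensity falls as 1/r²,
At 1.40 m: (18.0/1.40)² = 165.3, so 43.1 × 165.3 = 7124 mSv/h
At 23.3 m: (1.40/23.3)² = 0.003610, so 7124 × 0.003610 = 25.72 mSv/h.

7120 mSv/h; 25.7 mSv/h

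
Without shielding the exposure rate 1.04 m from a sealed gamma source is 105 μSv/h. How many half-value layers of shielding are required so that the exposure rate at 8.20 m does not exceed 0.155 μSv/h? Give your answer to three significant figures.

At 8.20 m, distance alone gives (1.04/8.20)² = 0.01609, so 105 × 0.01609 = 1.689 μSv/h.
Further attenuation needed: 1.689/0.155 = 10.90.
n = log₂(10.90) = 3.446 half-value layers.

3.45 half-value layers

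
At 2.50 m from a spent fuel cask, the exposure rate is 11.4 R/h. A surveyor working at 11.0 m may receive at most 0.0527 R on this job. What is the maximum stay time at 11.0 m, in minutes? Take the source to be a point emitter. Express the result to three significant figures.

5.37 min

Since intensity falls as 1/r², rate at 11.0 m:
11.4 × (2.50/11.0)² = 11.4 × 0.05165 = 0.5888 R/h.
Stay time = 0.0527 R ÷ 0.5888 R/h = 0.08950 h = 5.370 min.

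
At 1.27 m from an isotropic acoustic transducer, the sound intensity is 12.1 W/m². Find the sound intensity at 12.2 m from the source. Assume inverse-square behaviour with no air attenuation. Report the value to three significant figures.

Using I₁d₁² = I₂d₂², the rate at 12.2 m is
12.1 × (1.27/12.2)² = 12.1 × 0.01084 = 0.1312 W/m².

0.131 W/m²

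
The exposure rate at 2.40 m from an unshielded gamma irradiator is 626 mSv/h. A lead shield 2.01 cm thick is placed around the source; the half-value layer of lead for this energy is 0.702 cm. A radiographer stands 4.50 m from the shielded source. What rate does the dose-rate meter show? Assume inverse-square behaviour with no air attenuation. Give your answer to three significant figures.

24.5 mSv/h

Distance alone: 626 × (2.40/4.50)² = 626 × 0.2844 = 178.0 mSv/h.
Shield: 2.01/0.702 = 2.863 half-value layers → attenuation 2^(−2.863) = 0.1375.
Combined: 178.0 × 0.1375 = 24.48 mSv/h.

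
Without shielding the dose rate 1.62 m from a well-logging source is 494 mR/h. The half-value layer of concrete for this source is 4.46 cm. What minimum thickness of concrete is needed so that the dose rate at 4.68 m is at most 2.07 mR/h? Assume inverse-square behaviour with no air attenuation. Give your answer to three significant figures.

21.6 cm

At 4.68 m, distance alone gives 494 × (1.62/4.68)² = 494 × 0.1198 = 59.18 mR/h.
Further attenuation needed: 59.18/2.07 = 28.59.
n = log₂(28.59) = 4.837 half-value layers.
Thickness = 4.837 × 4.46 cm = 21.57 cm.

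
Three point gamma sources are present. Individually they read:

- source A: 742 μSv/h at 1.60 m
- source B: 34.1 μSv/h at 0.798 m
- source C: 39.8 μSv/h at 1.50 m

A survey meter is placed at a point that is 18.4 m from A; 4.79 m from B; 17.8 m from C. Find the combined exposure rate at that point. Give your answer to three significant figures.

6.84 μSv/h

By superposition, sum each source's inverse-square contribution:
A: 742 × (1.60/18.4)² = 5.611 μSv/h
B: 34.1 × (0.798/4.79)² = 0.9464 μSv/h
C: 39.8 × (1.50/17.8)² = 0.2826 μSv/h
Total = 5.611 + 0.9464 + 0.2826 = 6.840 μSv/h.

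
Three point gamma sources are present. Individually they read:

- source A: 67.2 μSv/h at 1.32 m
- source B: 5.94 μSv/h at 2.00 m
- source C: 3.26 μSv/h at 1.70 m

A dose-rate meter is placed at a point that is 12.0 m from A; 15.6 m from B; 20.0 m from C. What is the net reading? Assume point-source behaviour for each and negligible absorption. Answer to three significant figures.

Each source contributes Iᵢ·(dᵢ/rᵢ)²; contributions add.
A: 67.2 × (1.32/12.0)² = 0.8131 μSv/h
B: 5.94 × (2.00/15.6)² = 0.09763 μSv/h
C: 3.26 × (1.70/20.0)² = 0.02355 μSv/h
Total = 0.8131 + 0.09763 + 0.02355 = 0.9343 μSv/h.

0.934 μSv/h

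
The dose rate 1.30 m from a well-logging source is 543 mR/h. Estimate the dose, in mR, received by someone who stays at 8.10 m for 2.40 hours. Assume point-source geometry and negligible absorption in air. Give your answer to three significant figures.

Since intensity falls as 1/r², rate at 8.10 m:
(1.30/8.10)² = 0.02576, so 543 × 0.02576 = 13.99 mR/h.
Dose = rate × time = 13.99 mR/h × 2.400 h = 33.58 mR.

33.6 mR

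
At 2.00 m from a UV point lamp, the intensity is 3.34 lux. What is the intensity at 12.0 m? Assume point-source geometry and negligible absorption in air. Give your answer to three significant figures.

0.0928 lux

Using I₁d₁² = I₂d₂², the rate at 12.0 m is
3.34 × (2.00/12.0)² = 3.34 × 0.02778 = 0.09279 lux.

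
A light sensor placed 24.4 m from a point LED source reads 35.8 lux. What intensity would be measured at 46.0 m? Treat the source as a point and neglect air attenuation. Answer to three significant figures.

Applying the 1/r² law, scaling from 24.4 m to 46.0 m:
(24.4/46.0)² = 0.2814, so 35.8 × 0.2814 = 10.07 lux.

10.1 lux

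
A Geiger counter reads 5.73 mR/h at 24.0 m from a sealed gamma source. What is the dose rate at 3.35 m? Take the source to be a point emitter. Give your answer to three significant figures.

Intensity scales as (d₁/d₂)², so the rate at 3.35 m is
5.73 × (24.0/3.35)² = 5.73 × 51.33 = 294.1 mR/h.

294 mR/h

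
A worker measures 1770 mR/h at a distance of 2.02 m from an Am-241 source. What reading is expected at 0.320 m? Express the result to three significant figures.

Applying the 1/r² law, the rate at 0.320 m is
(2.02/0.320)² = 39.85, so 1770 × 39.85 = 70530 mR/h.

70500 mR/h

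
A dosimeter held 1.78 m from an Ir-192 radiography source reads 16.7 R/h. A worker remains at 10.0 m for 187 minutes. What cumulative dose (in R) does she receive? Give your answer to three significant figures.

1.65 R

By the inverse-square law, rate at 10.0 m:
(1.78/10.0)² = 0.03168, so 16.7 × 0.03168 = 0.5291 R/h.
Dose = rate × time = 0.5291 R/h × 3.117 h = 1.649 R.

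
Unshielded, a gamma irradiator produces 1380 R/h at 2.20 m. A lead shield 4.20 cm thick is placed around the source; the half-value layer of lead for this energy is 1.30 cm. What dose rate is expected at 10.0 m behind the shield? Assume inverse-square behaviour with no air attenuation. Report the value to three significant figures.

Distance alone: (2.20/10.0)² = 0.04840, so 1380 × 0.04840 = 66.79 R/h.
Shield: 4.20/1.30 = 3.231 half-value layers → attenuation 2^(−3.231) = 0.1065.
Combined: 66.79 × 0.1065 = 7.113 R/h.

7.11 R/h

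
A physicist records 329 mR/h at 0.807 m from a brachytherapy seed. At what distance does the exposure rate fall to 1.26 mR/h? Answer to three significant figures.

Since intensity falls as 1/r², d₂ = d₁·√(I₁/I₂).
I₁/I₂ = 329/1.26 = 261.1, so d₂ = 0.807 × √261.1 = 13.04 m.

13.0 m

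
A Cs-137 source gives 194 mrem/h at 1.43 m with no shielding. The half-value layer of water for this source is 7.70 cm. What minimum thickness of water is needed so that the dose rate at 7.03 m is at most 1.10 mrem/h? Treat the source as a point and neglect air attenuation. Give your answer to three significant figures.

At 7.03 m, distance alone gives (1.43/7.03)² = 0.04138, so 194 × 0.04138 = 8.028 mrem/h.
Further attenuation needed: 8.028/1.10 = 7.298.
n = log₂(7.298) = 2.868 half-value layers.
Thickness = 2.868 × 7.70 cm = 22.08 cm.

22.1 cm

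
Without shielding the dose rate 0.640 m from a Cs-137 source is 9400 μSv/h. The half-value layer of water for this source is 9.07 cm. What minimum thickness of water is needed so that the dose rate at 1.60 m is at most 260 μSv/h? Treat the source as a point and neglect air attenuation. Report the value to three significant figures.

At 1.60 m, distance alone gives 9400 × (0.640/1.60)² = 9400 × 0.1600 = 1504 μSv/h.
Further attenuation needed: 1504/260 = 5.785.
n = log₂(5.785) = 2.532 half-value layers.
Thickness = 2.532 × 9.07 cm = 22.97 cm.

23.0 cm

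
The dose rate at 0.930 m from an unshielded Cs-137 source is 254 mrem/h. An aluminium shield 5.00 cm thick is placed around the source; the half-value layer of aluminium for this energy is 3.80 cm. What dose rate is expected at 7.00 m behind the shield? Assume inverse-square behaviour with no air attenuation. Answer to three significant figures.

1.80 mrem/h

Distance alone: 254 × (0.930/7.00)² = 254 × 0.01765 = 4.483 mrem/h.
Shield: 5.00/3.80 = 1.316 half-value layers → attenuation 2^(−1.316) = 0.4016.
Combined: 4.483 × 0.4016 = 1.800 mrem/h.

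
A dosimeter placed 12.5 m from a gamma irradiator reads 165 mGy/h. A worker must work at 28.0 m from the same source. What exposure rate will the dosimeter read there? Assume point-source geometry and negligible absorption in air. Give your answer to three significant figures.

32.9 mGy/h

Since intensity falls as 1/r², scaling from 12.5 m to 28.0 m:
165 × (12.5/28.0)² = 165 × 0.1993 = 32.88 mGy/h.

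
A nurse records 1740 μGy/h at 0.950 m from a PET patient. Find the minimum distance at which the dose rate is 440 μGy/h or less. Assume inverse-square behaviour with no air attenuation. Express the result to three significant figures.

1.89 m

Since intensity falls as 1/r², d₂ = d₁·√(I₁/I₂).
I₁/I₂ = 1740/440 = 3.955, so d₂ = 0.950 × √3.955 = 1.889 m.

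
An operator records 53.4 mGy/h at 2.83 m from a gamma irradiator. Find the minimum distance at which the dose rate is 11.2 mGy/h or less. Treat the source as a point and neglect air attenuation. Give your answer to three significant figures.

6.18 m

Applying the 1/r² law, d₂ = d₁·√(I₁/I₂).
I₁/I₂ = 53.4/11.2 = 4.768, so d₂ = 2.83 × √4.768 = 6.180 m.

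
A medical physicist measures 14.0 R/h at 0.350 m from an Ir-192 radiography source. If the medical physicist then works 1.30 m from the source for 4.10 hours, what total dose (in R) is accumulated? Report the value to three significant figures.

4.16 R

Since intensity falls as 1/r², rate at 1.30 m:
(0.350/1.30)² = 0.07249, so 14.0 × 0.07249 = 1.015 R/h.
Dose = rate × time = 1.015 R/h × 4.100 h = 4.161 R.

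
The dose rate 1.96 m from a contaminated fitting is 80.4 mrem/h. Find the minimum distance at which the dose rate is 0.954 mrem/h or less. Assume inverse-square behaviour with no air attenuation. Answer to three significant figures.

Since intensity falls as 1/r², d₂ = d₁·√(I₁/I₂).
I₁/I₂ = 80.4/0.954 = 84.28, so d₂ = 1.96 × √84.28 = 17.99 m.

18.0 m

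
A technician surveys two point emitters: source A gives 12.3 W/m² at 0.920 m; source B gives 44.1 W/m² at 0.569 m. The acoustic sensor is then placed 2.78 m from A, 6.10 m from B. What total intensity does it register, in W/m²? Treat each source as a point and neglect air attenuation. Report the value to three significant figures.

1.73 W/m²

Each source contributes Iᵢ·(dᵢ/rᵢ)²; contributions add.
A: 12.3 × (0.920/2.78)² = 1.347 W/m²
B: 44.1 × (0.569/6.10)² = 0.3837 W/m²
Total = 1.347 + 0.3837 = 1.731 W/m².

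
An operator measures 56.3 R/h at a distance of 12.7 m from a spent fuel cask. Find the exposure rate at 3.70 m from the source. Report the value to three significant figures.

By the inverse-square law, the rate at 3.70 m is
56.3 × (12.7/3.70)² = 56.3 × 11.78 = 663.2 R/h.

663 R/h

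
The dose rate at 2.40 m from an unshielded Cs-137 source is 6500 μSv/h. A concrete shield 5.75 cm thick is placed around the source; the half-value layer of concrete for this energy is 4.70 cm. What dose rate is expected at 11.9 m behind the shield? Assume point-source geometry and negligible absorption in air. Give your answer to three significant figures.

113 μSv/h

Distance alone: 6500 × (2.40/11.9)² = 6500 × 0.04068 = 264.4 μSv/h.
Shield: 5.75/4.70 = 1.223 half-value layers → attenuation 2^(−1.223) = 0.4284.
Combined: 264.4 × 0.4284 = 113.3 μSv/h.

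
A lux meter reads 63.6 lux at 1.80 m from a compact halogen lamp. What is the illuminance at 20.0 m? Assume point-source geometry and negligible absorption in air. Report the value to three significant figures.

0.515 lux

By the inverse-square law, the rate at 20.0 m is
63.6 × (1.80/20.0)² = 63.6 × 0.008100 = 0.5152 lux.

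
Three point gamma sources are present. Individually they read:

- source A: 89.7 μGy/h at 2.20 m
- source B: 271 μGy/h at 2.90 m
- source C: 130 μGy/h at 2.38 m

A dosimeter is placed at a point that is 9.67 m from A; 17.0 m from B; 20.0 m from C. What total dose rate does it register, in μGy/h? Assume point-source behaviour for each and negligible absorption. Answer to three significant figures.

Each source contributes Iᵢ·(dᵢ/rᵢ)²; contributions add.
A: 89.7 × (2.20/9.67)² = 4.643 μGy/h
B: 271 × (2.90/17.0)² = 7.886 μGy/h
C: 130 × (2.38/20.0)² = 1.841 μGy/h
Total = 4.643 + 7.886 + 1.841 = 14.37 μGy/h.

14.4 μGy/h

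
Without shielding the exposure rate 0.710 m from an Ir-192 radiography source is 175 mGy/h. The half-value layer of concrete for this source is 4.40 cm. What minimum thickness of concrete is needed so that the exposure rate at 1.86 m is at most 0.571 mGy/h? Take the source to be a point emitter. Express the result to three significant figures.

24.1 cm

At 1.86 m, distance alone gives 175 × (0.710/1.86)² = 175 × 0.1457 = 25.50 mGy/h.
Further attenuation needed: 25.50/0.571 = 44.66.
n = log₂(44.66) = 5.481 half-value layers.
Thickness = 5.481 × 4.40 cm = 24.12 cm.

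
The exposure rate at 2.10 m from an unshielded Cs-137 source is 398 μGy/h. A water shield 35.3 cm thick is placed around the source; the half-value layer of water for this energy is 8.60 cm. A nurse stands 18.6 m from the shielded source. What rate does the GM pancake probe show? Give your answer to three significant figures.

Distance alone: (2.10/18.6)² = 0.01275, so 398 × 0.01275 = 5.074 μGy/h.
Shield: 35.3/8.60 = 4.105 half-value layers → attenuation 2^(−4.105) = 0.05811.
Combined: 5.074 × 0.05811 = 0.2949 μGy/h.

0.295 μGy/h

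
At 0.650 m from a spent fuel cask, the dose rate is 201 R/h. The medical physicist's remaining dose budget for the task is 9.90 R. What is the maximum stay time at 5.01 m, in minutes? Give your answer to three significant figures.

176 min

Since intensity falls as 1/r², rate at 5.01 m:
201 × (0.650/5.01)² = 201 × 0.01683 = 3.383 R/h.
Stay time = 9.90 R ÷ 3.383 R/h = 2.926 h = 175.6 min.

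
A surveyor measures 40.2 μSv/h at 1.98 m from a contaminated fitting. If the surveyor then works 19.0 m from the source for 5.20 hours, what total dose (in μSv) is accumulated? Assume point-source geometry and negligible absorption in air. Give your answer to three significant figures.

2.27 μSv

Intensity scales as (d₁/d₂)², so rate at 19.0 m:
(1.98/19.0)² = 0.01086, so 40.2 × 0.01086 = 0.4366 μSv/h.
Dose = rate × time = 0.4366 μSv/h × 5.200 h = 2.270 μSv.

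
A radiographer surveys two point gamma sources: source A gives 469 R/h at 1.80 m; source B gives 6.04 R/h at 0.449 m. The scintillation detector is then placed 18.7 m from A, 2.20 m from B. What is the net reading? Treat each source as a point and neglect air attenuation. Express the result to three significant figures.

By superposition, sum each source's inverse-square contribution:
A: 469 × (1.80/18.7)² = 4.345 R/h
B: 6.04 × (0.449/2.20)² = 0.2516 R/h
Total = 4.345 + 0.2516 = 4.597 R/h.

4.60 R/h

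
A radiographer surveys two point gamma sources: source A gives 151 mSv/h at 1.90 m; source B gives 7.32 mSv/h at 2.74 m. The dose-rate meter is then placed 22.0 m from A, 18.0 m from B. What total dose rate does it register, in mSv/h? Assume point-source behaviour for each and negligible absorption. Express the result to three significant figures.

1.30 mSv/h

Each source contributes Iᵢ·(dᵢ/rᵢ)²; contributions add.
A: 151 × (1.90/22.0)² = 1.126 mSv/h
B: 7.32 × (2.74/18.0)² = 0.1696 mSv/h
Total = 1.126 + 0.1696 = 1.296 mSv/h.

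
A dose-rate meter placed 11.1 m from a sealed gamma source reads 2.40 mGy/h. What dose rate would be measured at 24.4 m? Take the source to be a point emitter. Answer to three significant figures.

By the inverse-square law, scaling from 11.1 m to 24.4 m:
(11.1/24.4)² = 0.2070, so 2.40 × 0.2070 = 0.4968 mGy/h.

0.497 mGy/h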